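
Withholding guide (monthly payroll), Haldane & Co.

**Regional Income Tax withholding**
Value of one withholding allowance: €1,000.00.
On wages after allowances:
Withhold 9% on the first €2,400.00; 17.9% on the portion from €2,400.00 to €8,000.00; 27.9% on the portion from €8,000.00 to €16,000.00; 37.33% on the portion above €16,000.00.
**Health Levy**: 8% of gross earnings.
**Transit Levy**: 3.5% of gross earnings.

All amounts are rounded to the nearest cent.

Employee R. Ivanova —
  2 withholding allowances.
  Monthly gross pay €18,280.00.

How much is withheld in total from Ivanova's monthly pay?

€5,657.12

Regional Income Tax: taxable = €18,280.00 − 2×€1,000.00 = €16,280.00
  €3,450.40 + 37.33% × (€16,280.00 − €16,000.00) = €3,450.40 + 37.33% × €280.00 = €3,554.92
Health Levy: 8% × €18,280.00 = €1,462.40
Transit Levy: 3.5% × €18,280.00 = €639.80
Total: €3,554.92 + €1,462.40 + €639.80 = €5,657.12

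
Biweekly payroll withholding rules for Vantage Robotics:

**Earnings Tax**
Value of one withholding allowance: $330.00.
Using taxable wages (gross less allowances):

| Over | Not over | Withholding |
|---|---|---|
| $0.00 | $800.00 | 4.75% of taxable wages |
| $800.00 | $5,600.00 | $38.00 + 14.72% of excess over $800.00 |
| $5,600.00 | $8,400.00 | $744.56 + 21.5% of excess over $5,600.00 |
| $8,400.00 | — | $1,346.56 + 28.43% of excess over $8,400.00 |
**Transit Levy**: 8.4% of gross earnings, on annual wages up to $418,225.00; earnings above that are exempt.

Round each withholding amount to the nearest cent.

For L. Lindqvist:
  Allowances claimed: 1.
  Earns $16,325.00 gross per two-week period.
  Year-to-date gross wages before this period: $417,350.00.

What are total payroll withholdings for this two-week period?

Earnings Tax: taxable = $16,325.00 − 1×$330.00 = $15,995.00
  $1,346.56 + 28.43% × ($15,995.00 − $8,400.00) = $1,346.56 + 28.43% × $7,595.00 = $3,505.82
Transit Levy: cap $418,225.00 − YTD $417,350.00 = $875.00 subject; 8.4% × $875.00 = $73.50
Total: $3,505.82 + $73.50 = $3,579.32

$3,579.32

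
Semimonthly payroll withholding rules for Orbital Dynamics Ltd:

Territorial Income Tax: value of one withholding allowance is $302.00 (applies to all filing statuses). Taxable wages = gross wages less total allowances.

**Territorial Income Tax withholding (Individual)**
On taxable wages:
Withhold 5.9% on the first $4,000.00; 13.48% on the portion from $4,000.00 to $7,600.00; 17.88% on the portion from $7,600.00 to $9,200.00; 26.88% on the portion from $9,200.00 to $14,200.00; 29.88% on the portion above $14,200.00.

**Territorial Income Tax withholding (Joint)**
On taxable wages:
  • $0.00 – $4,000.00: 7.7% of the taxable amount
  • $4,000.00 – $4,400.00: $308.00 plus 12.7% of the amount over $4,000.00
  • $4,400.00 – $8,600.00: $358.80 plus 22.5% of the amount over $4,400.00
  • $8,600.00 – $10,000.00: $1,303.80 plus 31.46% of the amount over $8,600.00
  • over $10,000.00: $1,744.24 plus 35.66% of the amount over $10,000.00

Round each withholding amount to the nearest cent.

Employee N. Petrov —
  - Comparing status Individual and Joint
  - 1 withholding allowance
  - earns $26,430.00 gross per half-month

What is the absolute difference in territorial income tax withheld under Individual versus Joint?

$1,580.03

Territorial Income Tax (Individual): taxable = $26,430.00 − 1×$302.00 = $26,128.00
  $2,351.36 + 29.88% × ($26,128.00 − $14,200.00) = $2,351.36 + 29.88% × $11,928.00 = $5,915.45
Territorial Income Tax (Joint): taxable = $26,430.00 − 1×$302.00 = $26,128.00
  $1,744.24 + 35.66% × ($26,128.00 − $10,000.00) = $1,744.24 + 35.66% × $16,128.00 = $7,495.48
Difference: |$5,915.45 − $7,495.48| = $1,580.03 (higher under Joint)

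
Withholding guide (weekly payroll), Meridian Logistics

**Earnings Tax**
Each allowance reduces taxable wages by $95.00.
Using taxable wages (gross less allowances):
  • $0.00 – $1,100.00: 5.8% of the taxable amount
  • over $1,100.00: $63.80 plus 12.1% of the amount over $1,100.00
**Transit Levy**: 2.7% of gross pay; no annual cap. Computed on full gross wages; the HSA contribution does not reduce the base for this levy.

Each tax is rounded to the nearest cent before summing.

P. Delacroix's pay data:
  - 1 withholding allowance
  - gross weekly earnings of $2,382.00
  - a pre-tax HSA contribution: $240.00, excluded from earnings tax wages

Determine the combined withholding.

$242.70

Earnings Tax: taxable = $2,382.00 − $240.00 − 1×$95.00 = $2,047.00
  $63.80 + 12.1% × ($2,047.00 − $1,100.00) = $63.80 + 12.1% × $947.00 = $178.39
Transit Levy: 2.7% × $2,382.00 = $64.31
Total: $178.39 + $64.31 = $242.70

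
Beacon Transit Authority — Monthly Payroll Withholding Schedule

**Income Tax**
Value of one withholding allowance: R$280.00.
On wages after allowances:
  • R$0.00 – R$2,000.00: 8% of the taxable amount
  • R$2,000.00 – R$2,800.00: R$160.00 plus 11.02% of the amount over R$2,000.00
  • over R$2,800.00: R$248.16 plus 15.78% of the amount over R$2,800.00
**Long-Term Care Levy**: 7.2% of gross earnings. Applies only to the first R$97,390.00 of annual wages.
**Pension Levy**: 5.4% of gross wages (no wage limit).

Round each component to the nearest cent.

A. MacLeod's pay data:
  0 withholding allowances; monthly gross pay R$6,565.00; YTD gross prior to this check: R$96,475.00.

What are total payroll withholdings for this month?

R$1,262.67

Income Tax: taxable = R$6,565.00
  R$248.16 + 15.78% × (R$6,565.00 − R$2,800.00) = R$248.16 + 15.78% × R$3,765.00 = R$842.28
Long-Term Care Levy: cap R$97,390.00 − YTD R$96,475.00 = R$915.00 subject; 7.2% × R$915.00 = R$65.88
Pension Levy: 5.4% × R$6,565.00 = R$354.51
Total: R$842.28 + R$65.88 + R$354.51 = R$1,262.67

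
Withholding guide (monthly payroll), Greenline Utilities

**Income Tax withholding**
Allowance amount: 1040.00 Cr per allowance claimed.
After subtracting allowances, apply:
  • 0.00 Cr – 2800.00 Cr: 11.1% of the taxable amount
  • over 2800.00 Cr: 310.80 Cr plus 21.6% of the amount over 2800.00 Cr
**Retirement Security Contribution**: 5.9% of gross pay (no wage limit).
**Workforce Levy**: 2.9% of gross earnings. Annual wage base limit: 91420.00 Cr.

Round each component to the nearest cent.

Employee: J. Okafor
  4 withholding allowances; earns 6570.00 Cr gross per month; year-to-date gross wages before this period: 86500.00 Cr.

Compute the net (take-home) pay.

5772.18 Cr

Income Tax: taxable = 6570.00 Cr − 4×1040.00 Cr = 2410.00 Cr
  11.1% × 2410.00 Cr = 267.51 Cr
Retirement Security Contribution: 5.9% × 6570.00 Cr = 387.63 Cr
Workforce Levy: cap 91420.00 Cr − YTD 86500.00 Cr = 4920.00 Cr subject; 2.9% × 4920.00 Cr = 142.68 Cr
Total withheld: 267.51 Cr + 387.63 Cr + 142.68 Cr = 797.82 Cr
Net pay: 6570.00 Cr − 797.82 Cr = 5772.18 Cr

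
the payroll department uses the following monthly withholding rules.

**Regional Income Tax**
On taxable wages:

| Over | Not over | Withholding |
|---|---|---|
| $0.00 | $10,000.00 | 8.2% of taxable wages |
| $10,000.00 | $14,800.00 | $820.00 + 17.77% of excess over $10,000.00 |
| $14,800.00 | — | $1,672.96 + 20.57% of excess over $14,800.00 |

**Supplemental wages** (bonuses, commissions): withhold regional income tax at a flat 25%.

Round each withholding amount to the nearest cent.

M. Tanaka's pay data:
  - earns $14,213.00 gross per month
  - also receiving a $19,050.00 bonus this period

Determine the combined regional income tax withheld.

$6,331.15

Regional Income Tax: taxable = $14,213.00
  $820.00 + 17.77% × ($14,213.00 − $10,000.00) = $820.00 + 17.77% × $4,213.00 = $1,568.65
Supplemental (25% flat on bonus): 25% × $19,050.00 = $4,762.50
Total regional income tax: $1,568.65 + $4,762.50 = $6,331.15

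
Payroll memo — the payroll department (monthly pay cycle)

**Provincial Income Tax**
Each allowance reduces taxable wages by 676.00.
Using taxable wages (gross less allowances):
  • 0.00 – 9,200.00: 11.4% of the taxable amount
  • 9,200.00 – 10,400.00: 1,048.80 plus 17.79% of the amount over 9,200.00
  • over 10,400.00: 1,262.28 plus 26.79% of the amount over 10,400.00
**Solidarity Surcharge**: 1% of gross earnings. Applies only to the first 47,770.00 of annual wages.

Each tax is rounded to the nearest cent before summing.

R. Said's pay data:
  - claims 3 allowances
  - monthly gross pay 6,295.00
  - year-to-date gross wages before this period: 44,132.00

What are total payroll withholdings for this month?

522.82

Provincial Income Tax: taxable = 6,295.00 − 3×676.00 = 4,267.00
  11.4% × 4,267.00 = 486.44
Solidarity Surcharge: cap 47,770.00 − YTD 44,132.00 = 3,638.00 subject; 1% × 3,638.00 = 36.38
Total: 486.44 + 36.38 = 522.82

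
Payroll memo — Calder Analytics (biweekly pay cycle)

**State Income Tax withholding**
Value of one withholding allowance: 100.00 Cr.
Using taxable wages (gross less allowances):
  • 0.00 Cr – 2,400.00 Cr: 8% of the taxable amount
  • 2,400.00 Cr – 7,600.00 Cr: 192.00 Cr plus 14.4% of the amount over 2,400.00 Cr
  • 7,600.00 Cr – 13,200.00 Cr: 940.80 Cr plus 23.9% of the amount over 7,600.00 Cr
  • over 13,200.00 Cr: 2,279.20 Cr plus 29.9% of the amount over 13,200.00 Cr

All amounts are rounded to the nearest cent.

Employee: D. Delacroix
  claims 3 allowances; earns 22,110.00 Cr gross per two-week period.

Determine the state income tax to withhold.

4,853.59 Cr

State Income Tax: taxable = 22,110.00 Cr − 3×100.00 Cr = 21,810.00 Cr
  2,279.20 Cr + 29.9% × (21,810.00 Cr − 13,200.00 Cr) = 2,279.20 Cr + 29.9% × 8,610.00 Cr = 4,853.59 Cr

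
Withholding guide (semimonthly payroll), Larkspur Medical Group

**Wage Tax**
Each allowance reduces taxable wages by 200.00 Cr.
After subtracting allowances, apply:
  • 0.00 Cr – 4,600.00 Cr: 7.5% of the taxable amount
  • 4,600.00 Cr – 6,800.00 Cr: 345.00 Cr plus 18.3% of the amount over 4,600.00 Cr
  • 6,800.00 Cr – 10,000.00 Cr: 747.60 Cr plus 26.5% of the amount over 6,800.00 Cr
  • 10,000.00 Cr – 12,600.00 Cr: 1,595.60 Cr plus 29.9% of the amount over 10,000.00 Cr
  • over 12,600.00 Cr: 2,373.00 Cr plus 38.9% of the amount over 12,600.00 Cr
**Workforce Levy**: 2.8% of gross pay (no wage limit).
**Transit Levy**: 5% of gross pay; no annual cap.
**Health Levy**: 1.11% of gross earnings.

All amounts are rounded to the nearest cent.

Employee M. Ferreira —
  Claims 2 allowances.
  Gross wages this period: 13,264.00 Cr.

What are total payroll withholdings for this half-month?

3,657.52 Cr

Wage Tax: taxable = 13,264.00 Cr − 2×200.00 Cr = 12,864.00 Cr
  2,373.00 Cr + 38.9% × (12,864.00 Cr − 12,600.00 Cr) = 2,373.00 Cr + 38.9% × 264.00 Cr = 2,475.70 Cr
Workforce Levy: 2.8% × 13,264.00 Cr = 371.39 Cr
Transit Levy: 5% × 13,264.00 Cr = 663.20 Cr
Health Levy: 1.11% × 13,264.00 Cr = 147.23 Cr
Total: 2,475.70 Cr + 371.39 Cr + 663.20 Cr + 147.23 Cr = 3,657.52 Cr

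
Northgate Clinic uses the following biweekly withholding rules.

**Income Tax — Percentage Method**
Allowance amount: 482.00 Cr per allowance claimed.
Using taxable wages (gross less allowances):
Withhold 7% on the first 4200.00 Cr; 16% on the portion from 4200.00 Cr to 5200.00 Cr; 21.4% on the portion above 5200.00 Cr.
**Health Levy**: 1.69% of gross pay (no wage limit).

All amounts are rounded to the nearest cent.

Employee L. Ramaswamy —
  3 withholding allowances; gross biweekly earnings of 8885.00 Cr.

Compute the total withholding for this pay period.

1083.31 Cr

Income Tax: taxable = 8885.00 Cr − 3×482.00 Cr = 7439.00 Cr
  454.00 Cr + 21.4% × (7439.00 Cr − 5200.00 Cr) = 454.00 Cr + 21.4% × 2239.00 Cr = 933.15 Cr
Health Levy: 1.69% × 8885.00 Cr = 150.16 Cr
Total: 933.15 Cr + 150.16 Cr = 1083.31 Cr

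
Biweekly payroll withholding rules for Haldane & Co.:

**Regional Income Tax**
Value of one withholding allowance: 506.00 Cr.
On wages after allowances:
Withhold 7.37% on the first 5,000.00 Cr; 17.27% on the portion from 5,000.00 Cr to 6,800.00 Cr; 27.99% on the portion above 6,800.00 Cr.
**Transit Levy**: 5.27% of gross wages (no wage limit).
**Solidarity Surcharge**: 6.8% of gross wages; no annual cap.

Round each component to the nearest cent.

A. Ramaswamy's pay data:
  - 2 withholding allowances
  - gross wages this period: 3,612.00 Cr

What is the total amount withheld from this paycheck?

Regional Income Tax: taxable = 3,612.00 Cr − 2×506.00 Cr = 2,600.00 Cr
  7.37% × 2,600.00 Cr = 191.62 Cr
Transit Levy: 5.27% × 3,612.00 Cr = 190.35 Cr
Solidarity Surcharge: 6.8% × 3,612.00 Cr = 245.62 Cr
Total: 191.62 Cr + 190.35 Cr + 245.62 Cr = 627.59 Cr

627.59 Cr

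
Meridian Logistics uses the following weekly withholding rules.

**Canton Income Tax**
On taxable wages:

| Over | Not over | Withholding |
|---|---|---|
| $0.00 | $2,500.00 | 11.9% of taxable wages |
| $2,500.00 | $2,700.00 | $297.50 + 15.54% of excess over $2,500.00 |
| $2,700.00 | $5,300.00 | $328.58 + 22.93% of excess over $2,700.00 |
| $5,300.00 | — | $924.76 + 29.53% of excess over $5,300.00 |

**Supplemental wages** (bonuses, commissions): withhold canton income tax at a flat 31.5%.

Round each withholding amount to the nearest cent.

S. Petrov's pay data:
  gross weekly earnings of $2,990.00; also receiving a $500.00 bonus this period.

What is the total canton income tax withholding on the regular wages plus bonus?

Canton Income Tax: taxable = $2,990.00
  $328.58 + 22.93% × ($2,990.00 − $2,700.00) = $328.58 + 22.93% × $290.00 = $395.08
Supplemental (31.5% flat on bonus): 31.5% × $500.00 = $157.50
Total canton income tax: $395.08 + $157.50 = $552.58

$552.58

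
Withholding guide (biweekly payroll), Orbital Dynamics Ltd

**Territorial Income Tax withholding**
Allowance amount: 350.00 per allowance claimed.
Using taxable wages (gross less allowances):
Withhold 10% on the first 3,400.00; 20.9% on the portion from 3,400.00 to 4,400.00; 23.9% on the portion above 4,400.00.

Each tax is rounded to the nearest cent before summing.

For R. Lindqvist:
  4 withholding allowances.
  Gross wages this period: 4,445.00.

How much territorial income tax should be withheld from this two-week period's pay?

Territorial Income Tax: taxable = 4,445.00 − 4×350.00 = 3,045.00
  10% × 3,045.00 = 304.50

304.50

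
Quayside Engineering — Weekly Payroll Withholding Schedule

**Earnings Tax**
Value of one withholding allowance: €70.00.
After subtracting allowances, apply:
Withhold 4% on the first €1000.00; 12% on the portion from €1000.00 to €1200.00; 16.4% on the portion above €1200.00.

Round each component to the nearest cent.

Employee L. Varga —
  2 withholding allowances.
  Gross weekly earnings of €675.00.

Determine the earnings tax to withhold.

€21.40

Earnings Tax: taxable = €675.00 − 2×€70.00 = €535.00
  4% × €535.00 = €21.40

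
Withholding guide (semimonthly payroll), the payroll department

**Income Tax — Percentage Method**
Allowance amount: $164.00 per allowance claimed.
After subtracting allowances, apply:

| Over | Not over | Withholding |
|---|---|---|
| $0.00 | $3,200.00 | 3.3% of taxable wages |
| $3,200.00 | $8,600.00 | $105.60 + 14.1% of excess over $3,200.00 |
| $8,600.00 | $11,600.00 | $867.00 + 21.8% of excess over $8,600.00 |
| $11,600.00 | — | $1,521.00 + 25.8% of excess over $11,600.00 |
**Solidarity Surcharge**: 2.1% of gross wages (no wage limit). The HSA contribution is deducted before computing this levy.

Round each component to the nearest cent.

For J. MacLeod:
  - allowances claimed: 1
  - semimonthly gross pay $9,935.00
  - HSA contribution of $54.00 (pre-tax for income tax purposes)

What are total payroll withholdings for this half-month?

$1,318.01

Income Tax: taxable = $9,935.00 − $54.00 − 1×$164.00 = $9,717.00
  $867.00 + 21.8% × ($9,717.00 − $8,600.00) = $867.00 + 21.8% × $1,117.00 = $1,110.51
Solidarity Surcharge: 2.1% × $9,881.00 = $207.50
Total: $1,110.51 + $207.50 = $1,318.01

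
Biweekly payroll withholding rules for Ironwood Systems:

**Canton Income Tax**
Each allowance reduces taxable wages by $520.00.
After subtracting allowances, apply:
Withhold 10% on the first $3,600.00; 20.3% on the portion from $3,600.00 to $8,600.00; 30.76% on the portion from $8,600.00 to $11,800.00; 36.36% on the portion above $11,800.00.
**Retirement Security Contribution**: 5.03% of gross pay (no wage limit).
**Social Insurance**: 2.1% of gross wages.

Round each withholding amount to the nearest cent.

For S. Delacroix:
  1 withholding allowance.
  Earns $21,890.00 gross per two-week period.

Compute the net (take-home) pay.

Canton Income Tax: taxable = $21,890.00 − 1×$520.00 = $21,370.00
  $2,359.32 + 36.36% × ($21,370.00 − $11,800.00) = $2,359.32 + 36.36% × $9,570.00 = $5,838.97
Retirement Security Contribution: 5.03% × $21,890.00 = $1,101.07
Social Insurance: 2.1% × $21,890.00 = $459.69
Total withheld: $5,838.97 + $1,101.07 + $459.69 = $7,399.73
Net pay: $21,890.00 − $7,399.73 = $14,490.27

$14,490.27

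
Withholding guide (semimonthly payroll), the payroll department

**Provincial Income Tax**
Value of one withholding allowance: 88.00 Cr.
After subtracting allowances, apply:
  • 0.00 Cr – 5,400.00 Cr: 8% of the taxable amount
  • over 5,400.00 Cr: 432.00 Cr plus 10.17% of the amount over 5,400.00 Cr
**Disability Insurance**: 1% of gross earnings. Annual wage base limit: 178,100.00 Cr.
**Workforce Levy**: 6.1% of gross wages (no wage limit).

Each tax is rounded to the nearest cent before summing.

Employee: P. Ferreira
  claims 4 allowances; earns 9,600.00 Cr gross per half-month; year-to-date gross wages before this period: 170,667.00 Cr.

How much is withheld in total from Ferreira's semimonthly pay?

Provincial Income Tax: taxable = 9,600.00 Cr − 4×88.00 Cr = 9,248.00 Cr
  432.00 Cr + 10.17% × (9,248.00 Cr − 5,400.00 Cr) = 432.00 Cr + 10.17% × 3,848.00 Cr = 823.34 Cr
Disability Insurance: cap 178,100.00 Cr − YTD 170,667.00 Cr = 7,433.00 Cr subject; 1% × 7,433.00 Cr = 74.33 Cr
Workforce Levy: 6.1% × 9,600.00 Cr = 585.60 Cr
Total: 823.34 Cr + 74.33 Cr + 585.60 Cr = 1,483.27 Cr

1,483.27 Cr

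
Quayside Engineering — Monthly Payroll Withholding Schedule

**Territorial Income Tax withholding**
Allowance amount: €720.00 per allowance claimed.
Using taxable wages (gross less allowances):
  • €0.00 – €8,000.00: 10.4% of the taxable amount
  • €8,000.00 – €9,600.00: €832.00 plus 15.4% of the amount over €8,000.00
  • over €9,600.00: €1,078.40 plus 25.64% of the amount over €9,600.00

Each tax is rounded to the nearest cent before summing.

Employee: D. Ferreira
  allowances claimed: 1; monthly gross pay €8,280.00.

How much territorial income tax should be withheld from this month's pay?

Territorial Income Tax: taxable = €8,280.00 − 1×€720.00 = €7,560.00
  10.4% × €7,560.00 = €786.24

€786.24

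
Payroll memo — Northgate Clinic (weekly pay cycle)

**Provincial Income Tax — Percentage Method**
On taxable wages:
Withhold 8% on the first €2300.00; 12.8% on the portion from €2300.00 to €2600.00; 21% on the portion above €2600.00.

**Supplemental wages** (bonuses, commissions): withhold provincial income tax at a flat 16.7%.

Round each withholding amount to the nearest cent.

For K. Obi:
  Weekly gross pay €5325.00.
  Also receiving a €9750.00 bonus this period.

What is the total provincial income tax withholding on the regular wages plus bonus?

€2422.90

Provincial Income Tax: taxable = €5325.00
  €222.40 + 21% × (€5325.00 − €2600.00) = €222.40 + 21% × €2725.00 = €794.65
Supplemental (16.7% flat on bonus): 16.7% × €9750.00 = €1628.25
Total provincial income tax: €794.65 + €1628.25 = €2422.90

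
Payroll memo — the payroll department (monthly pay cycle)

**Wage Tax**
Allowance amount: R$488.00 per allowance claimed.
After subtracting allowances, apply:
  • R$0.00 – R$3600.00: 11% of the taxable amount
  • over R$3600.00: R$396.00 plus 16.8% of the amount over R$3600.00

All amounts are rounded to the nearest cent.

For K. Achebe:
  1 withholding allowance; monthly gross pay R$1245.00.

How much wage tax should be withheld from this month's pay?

Wage Tax: taxable = R$1245.00 − 1×R$488.00 = R$757.00
  11% × R$757.00 = R$83.27

R$83.27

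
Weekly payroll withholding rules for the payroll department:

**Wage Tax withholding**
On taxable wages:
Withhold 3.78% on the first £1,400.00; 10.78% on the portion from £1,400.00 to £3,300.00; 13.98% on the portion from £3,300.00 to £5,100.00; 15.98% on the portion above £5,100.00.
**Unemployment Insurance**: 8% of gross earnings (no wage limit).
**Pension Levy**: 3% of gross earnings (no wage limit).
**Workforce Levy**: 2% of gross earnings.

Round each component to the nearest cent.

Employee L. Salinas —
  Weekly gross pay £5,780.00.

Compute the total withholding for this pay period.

£1,369.44

Wage Tax: taxable = £5,780.00
  £509.38 + 15.98% × (£5,780.00 − £5,100.00) = £509.38 + 15.98% × £680.00 = £618.04
Unemployment Insurance: 8% × £5,780.00 = £462.40
Pension Levy: 3% × £5,780.00 = £173.40
Workforce Levy: 2% × £5,780.00 = £115.60
Total: £618.04 + £462.40 + £173.40 + £115.60 = £1,369.44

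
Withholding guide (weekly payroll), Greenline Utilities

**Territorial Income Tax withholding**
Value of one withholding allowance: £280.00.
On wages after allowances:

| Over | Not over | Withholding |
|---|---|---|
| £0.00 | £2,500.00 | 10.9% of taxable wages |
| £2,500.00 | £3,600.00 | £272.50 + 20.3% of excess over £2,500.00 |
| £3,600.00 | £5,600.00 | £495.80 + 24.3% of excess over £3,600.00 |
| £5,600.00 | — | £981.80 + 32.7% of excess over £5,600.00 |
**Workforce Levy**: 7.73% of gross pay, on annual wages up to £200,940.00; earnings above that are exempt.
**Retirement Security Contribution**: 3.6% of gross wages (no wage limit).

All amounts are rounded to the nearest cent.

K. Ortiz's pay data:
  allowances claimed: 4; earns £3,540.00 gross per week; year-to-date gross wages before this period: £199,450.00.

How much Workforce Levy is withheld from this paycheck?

Workforce Levy: cap £200,940.00 − YTD £199,450.00 = £1,490.00 subject; 7.73% × £1,490.00 = £115.18

£115.18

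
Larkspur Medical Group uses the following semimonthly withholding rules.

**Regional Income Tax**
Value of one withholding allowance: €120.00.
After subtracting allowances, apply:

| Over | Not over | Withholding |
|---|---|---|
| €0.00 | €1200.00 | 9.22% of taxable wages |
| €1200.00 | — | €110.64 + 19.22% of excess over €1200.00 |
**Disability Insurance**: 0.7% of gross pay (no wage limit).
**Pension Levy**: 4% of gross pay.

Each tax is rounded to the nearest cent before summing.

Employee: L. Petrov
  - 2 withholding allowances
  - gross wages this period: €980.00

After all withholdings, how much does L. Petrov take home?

Regional Income Tax: taxable = €980.00 − 2×€120.00 = €740.00
  9.22% × €740.00 = €68.23
Disability Insurance: 0.7% × €980.00 = €6.86
Pension Levy: 4% × €980.00 = €39.20
Total withheld: €68.23 + €6.86 + €39.20 = €114.29
Net pay: €980.00 − €114.29 = €865.71

€865.71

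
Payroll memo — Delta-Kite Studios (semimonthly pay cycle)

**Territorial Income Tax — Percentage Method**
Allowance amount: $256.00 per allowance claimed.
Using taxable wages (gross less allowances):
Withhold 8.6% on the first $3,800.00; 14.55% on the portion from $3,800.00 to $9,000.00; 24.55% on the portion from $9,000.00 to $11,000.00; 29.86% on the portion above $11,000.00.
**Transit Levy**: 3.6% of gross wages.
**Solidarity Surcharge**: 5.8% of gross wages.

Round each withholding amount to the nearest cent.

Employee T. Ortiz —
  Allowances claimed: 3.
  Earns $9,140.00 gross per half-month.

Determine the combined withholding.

$1,851.19

Territorial Income Tax: taxable = $9,140.00 − 3×$256.00 = $8,372.00
  $326.80 + 14.55% × ($8,372.00 − $3,800.00) = $326.80 + 14.55% × $4,572.00 = $992.03
Transit Levy: 3.6% × $9,140.00 = $329.04
Solidarity Surcharge: 5.8% × $9,140.00 = $530.12
Total: $992.03 + $329.04 + $530.12 = $1,851.19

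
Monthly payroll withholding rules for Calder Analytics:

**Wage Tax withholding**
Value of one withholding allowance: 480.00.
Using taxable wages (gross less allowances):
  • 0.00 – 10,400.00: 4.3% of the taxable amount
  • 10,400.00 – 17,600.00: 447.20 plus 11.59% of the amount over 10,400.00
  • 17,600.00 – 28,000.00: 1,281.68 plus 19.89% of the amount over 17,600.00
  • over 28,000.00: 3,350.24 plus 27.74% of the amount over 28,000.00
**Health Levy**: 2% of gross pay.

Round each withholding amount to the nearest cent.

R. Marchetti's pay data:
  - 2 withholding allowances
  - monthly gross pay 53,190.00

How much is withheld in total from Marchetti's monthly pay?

11,135.44

Wage Tax: taxable = 53,190.00 − 2×480.00 = 52,230.00
  3,350.24 + 27.74% × (52,230.00 − 28,000.00) = 3,350.24 + 27.74% × 24,230.00 = 10,071.64
Health Levy: 2% × 53,190.00 = 1,063.80
Total: 10,071.64 + 1,063.80 = 11,135.44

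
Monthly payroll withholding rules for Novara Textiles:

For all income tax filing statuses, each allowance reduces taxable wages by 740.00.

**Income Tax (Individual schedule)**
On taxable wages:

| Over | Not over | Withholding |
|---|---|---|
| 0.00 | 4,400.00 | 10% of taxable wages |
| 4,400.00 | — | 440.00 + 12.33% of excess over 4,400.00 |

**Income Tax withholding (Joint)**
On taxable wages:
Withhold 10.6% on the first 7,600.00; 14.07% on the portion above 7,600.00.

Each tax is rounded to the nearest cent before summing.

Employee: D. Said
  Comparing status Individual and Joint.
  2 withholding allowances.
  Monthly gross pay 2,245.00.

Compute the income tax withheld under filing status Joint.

81.09

Income Tax (Joint): taxable = 2,245.00 − 2×740.00 = 765.00
  10.6% × 765.00 = 81.09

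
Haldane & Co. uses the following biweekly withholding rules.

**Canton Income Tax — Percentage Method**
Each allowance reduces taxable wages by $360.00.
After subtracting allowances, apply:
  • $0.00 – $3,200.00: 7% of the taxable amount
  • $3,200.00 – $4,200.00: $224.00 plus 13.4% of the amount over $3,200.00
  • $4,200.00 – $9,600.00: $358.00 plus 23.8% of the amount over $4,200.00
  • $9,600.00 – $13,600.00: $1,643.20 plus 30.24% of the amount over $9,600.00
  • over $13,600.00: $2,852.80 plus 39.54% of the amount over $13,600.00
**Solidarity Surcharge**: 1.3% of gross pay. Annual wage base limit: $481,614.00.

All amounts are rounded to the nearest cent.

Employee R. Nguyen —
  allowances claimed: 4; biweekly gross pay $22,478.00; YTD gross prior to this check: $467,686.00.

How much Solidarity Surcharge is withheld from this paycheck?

$181.06

Solidarity Surcharge: cap $481,614.00 − YTD $467,686.00 = $13,928.00 subject; 1.3% × $13,928.00 = $181.06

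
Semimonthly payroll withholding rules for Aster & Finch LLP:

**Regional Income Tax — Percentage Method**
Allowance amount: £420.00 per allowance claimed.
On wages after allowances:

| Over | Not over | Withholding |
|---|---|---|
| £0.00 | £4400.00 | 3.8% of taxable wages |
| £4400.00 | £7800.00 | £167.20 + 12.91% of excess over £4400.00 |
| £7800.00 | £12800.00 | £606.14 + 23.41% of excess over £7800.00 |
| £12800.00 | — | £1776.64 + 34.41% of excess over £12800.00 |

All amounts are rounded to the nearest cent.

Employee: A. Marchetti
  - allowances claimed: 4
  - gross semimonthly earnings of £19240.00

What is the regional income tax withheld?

£3414.56

Regional Income Tax: taxable = £19240.00 − 4×£420.00 = £17560.00
  £1776.64 + 34.41% × (£17560.00 − £12800.00) = £1776.64 + 34.41% × £4760.00 = £3414.56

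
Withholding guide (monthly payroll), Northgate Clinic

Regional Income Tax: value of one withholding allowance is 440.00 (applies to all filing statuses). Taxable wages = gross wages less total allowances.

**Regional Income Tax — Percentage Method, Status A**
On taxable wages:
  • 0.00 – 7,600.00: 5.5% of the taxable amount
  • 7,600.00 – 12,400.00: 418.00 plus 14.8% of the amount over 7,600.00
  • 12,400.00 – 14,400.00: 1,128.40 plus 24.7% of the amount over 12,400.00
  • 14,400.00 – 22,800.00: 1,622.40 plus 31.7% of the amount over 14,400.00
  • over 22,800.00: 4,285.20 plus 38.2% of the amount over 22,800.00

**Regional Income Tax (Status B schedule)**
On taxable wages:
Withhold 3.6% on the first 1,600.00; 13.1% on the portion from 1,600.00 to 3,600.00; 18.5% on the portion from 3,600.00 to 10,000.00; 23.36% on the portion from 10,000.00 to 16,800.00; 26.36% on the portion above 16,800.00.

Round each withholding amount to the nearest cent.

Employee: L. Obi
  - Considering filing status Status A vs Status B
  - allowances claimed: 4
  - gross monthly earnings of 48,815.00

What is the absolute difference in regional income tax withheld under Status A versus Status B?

2,483.31

Regional Income Tax (Status A): taxable = 48,815.00 − 4×440.00 = 47,055.00
  4,285.20 + 38.2% × (47,055.00 − 22,800.00) = 4,285.20 + 38.2% × 24,255.00 = 13,550.61
Regional Income Tax (Status B): taxable = 48,815.00 − 4×440.00 = 47,055.00
  3,092.08 + 26.36% × (47,055.00 − 16,800.00) = 3,092.08 + 26.36% × 30,255.00 = 11,067.30
Difference: |13,550.61 − 11,067.30| = 2,483.31 (higher under Status A)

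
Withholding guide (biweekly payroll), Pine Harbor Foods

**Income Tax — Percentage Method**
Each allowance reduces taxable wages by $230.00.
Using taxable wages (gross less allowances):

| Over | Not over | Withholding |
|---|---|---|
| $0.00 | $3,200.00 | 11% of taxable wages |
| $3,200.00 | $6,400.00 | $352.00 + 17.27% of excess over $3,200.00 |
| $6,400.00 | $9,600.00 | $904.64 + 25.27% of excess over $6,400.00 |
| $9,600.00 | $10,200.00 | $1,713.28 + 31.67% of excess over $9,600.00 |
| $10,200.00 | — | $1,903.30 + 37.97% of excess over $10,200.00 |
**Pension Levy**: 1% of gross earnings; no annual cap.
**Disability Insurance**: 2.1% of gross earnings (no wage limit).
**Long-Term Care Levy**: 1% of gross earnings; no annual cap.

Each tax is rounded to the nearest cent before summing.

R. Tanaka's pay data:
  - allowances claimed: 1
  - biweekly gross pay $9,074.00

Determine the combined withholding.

$1,894.27

Income Tax: taxable = $9,074.00 − 1×$230.00 = $8,844.00
  $904.64 + 25.27% × ($8,844.00 − $6,400.00) = $904.64 + 25.27% × $2,444.00 = $1,522.24
Pension Levy: 1% × $9,074.00 = $90.74
Disability Insurance: 2.1% × $9,074.00 = $190.55
Long-Term Care Levy: 1% × $9,074.00 = $90.74
Total: $1,522.24 + $90.74 + $190.55 + $90.74 = $1,894.27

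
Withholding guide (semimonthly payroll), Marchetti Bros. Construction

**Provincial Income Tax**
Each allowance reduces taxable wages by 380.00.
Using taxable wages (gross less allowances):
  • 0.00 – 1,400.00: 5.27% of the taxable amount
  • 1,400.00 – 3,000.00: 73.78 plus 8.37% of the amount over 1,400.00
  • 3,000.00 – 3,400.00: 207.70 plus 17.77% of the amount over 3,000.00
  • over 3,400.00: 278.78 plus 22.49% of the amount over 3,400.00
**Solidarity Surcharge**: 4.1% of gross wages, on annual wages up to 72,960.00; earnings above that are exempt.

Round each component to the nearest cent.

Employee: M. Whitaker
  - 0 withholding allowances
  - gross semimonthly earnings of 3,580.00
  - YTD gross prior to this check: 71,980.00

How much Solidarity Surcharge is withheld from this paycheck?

Solidarity Surcharge: cap 72,960.00 − YTD 71,980.00 = 980.00 subject; 4.1% × 980.00 = 40.18

40.18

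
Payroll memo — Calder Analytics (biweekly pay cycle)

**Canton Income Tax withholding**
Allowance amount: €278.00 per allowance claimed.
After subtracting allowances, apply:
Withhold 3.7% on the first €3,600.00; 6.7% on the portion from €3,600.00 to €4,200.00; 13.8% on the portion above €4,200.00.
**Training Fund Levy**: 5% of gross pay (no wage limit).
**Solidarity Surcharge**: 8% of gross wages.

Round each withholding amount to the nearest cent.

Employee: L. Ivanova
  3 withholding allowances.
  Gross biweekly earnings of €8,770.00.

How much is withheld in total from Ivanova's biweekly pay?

Canton Income Tax: taxable = €8,770.00 − 3×€278.00 = €7,936.00
  €173.40 + 13.8% × (€7,936.00 − €4,200.00) = €173.40 + 13.8% × €3,736.00 = €688.97
Training Fund Levy: 5% × €8,770.00 = €438.50
Solidarity Surcharge: 8% × €8,770.00 = €701.60
Total: €688.97 + €438.50 + €701.60 = €1,829.07

€1,829.07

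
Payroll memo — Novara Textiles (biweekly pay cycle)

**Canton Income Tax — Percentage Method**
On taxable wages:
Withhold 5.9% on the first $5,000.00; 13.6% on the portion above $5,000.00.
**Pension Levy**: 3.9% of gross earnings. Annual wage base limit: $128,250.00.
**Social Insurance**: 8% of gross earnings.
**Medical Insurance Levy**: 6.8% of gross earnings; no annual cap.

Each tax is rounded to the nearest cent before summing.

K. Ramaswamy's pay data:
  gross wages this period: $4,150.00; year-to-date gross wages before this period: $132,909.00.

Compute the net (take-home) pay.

Canton Income Tax: taxable = $4,150.00
  5.9% × $4,150.00 = $244.85
Pension Levy: YTD $132,909.00 ≥ cap $128,250.00 → $0.00
Social Insurance: 8% × $4,150.00 = $332.00
Medical Insurance Levy: 6.8% × $4,150.00 = $282.20
Total withheld: $244.85 + $0.00 + $332.00 + $282.20 = $859.05
Net pay: $4,150.00 − $859.05 = $3,290.95

$3,290.95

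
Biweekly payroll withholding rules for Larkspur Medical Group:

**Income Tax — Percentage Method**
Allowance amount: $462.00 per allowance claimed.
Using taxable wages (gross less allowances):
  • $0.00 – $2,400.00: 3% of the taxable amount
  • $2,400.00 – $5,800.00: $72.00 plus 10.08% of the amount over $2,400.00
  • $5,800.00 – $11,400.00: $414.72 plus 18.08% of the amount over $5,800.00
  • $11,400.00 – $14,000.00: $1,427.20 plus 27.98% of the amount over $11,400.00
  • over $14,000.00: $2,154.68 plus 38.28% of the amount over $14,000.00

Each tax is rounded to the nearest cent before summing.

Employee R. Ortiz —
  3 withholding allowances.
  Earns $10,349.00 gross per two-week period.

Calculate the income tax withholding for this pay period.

$986.59

Income Tax: taxable = $10,349.00 − 3×$462.00 = $8,963.00
  $414.72 + 18.08% × ($8,963.00 − $5,800.00) = $414.72 + 18.08% × $3,163.00 = $986.59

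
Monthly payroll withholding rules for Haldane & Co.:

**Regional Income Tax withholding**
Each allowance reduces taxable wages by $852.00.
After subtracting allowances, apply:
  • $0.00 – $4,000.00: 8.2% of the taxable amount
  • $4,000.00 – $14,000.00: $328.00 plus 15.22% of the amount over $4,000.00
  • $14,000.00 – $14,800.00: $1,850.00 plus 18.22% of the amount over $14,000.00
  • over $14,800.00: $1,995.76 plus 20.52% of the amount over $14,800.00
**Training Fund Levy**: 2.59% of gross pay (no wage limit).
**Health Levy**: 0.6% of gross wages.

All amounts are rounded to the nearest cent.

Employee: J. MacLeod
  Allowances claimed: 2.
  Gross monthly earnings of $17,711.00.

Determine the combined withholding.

Regional Income Tax: taxable = $17,711.00 − 2×$852.00 = $16,007.00
  $1,995.76 + 20.52% × ($16,007.00 − $14,800.00) = $1,995.76 + 20.52% × $1,207.00 = $2,243.44
Training Fund Levy: 2.59% × $17,711.00 = $458.71
Health Levy: 0.6% × $17,711.00 = $106.27
Total: $2,243.44 + $458.71 + $106.27 = $2,808.42

$2,808.42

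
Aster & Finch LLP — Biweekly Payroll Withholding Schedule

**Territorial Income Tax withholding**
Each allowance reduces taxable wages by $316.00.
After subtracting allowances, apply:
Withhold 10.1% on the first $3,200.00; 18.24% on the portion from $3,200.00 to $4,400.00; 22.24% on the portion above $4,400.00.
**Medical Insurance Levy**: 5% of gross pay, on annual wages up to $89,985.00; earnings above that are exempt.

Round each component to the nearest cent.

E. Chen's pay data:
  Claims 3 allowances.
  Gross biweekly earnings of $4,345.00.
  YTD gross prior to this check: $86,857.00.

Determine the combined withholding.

$515.53

Territorial Income Tax: taxable = $4,345.00 − 3×$316.00 = $3,397.00
  $323.20 + 18.24% × ($3,397.00 − $3,200.00) = $323.20 + 18.24% × $197.00 = $359.13
Medical Insurance Levy: cap $89,985.00 − YTD $86,857.00 = $3,128.00 subject; 5% × $3,128.00 = $156.40
Total: $359.13 + $156.40 = $515.53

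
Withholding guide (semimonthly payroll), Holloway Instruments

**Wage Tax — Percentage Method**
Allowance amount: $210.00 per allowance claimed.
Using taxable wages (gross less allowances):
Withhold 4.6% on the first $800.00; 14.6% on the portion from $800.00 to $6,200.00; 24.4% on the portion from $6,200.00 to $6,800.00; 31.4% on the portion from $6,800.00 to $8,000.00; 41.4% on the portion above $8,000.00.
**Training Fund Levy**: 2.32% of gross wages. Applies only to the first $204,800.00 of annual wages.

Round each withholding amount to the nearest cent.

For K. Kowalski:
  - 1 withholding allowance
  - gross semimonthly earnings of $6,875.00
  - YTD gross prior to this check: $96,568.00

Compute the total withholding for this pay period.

$1,098.16

Wage Tax: taxable = $6,875.00 − 1×$210.00 = $6,665.00
  $825.20 + 24.4% × ($6,665.00 − $6,200.00) = $825.20 + 24.4% × $465.00 = $938.66
Training Fund Levy: 2.32% × $6,875.00 = $159.50
Total: $938.66 + $159.50 = $1,098.16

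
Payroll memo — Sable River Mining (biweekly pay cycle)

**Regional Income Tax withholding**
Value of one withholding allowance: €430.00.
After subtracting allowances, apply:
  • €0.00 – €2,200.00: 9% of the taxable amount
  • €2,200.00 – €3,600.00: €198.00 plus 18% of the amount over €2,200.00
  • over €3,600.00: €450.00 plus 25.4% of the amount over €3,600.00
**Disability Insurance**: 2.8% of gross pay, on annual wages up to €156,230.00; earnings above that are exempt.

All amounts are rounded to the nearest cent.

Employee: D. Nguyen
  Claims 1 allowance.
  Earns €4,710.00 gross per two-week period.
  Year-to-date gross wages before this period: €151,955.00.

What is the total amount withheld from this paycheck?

Regional Income Tax: taxable = €4,710.00 − 1×€430.00 = €4,280.00
  €450.00 + 25.4% × (€4,280.00 − €3,600.00) = €450.00 + 25.4% × €680.00 = €622.72
Disability Insurance: cap €156,230.00 − YTD €151,955.00 = €4,275.00 subject; 2.8% × €4,275.00 = €119.70
Total: €622.72 + €119.70 = €742.42

€742.42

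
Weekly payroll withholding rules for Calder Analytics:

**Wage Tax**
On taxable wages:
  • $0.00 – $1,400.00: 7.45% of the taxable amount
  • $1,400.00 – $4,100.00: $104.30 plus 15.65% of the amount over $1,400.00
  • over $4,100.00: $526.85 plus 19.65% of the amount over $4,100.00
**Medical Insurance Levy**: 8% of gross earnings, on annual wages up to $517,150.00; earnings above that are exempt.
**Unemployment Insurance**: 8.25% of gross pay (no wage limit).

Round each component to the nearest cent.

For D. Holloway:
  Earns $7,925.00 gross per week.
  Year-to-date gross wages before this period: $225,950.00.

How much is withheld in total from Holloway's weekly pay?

$2,566.27

Wage Tax: taxable = $7,925.00
  $526.85 + 19.65% × ($7,925.00 − $4,100.00) = $526.85 + 19.65% × $3,825.00 = $1,278.46
Medical Insurance Levy: 8% × $7,925.00 = $634.00
Unemployment Insurance: 8.25% × $7,925.00 = $653.81
Total: $1,278.46 + $634.00 + $653.81 = $2,566.27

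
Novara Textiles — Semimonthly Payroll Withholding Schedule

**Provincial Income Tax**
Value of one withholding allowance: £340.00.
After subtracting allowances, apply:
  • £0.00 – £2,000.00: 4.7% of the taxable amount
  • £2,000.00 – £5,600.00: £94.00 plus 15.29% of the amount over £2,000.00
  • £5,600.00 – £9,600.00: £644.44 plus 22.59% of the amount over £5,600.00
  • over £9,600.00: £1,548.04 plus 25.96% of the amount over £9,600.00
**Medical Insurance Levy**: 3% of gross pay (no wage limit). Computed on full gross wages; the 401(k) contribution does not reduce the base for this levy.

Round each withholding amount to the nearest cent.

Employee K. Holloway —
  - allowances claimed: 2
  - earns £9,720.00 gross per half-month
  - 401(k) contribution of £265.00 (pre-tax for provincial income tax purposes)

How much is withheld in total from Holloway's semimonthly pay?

Provincial Income Tax: taxable = £9,720.00 − £265.00 − 2×£340.00 = £8,775.00
  £644.44 + 22.59% × (£8,775.00 − £5,600.00) = £644.44 + 22.59% × £3,175.00 = £1,361.67
Medical Insurance Levy: 3% × £9,720.00 = £291.60
Total: £1,361.67 + £291.60 = £1,653.27

£1,653.27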